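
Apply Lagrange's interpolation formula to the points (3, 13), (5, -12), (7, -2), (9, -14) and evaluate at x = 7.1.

Lagrange interpolation formula:
P(x) = Σ yᵢ × Lᵢ(x)
where Lᵢ(x) = Π_{j≠i} (x - xⱼ)/(xᵢ - xⱼ)

L_0(7.1) = (7.1 - 5)/(3 - 5) × (7.1 - 7)/(3 - 7) × (7.1 - 9)/(3 - 9) = 0.008312
L_1(7.1) = (7.1 - 3)/(5 - 3) × (7.1 - 7)/(5 - 7) × (7.1 - 9)/(5 - 9) = -0.048687
L_2(7.1) = (7.1 - 3)/(7 - 3) × (7.1 - 5)/(7 - 5) × (7.1 - 9)/(7 - 9) = 1.022437
L_3(7.1) = (7.1 - 3)/(9 - 3) × (7.1 - 5)/(9 - 5) × (7.1 - 7)/(9 - 7) = 0.017937

P(7.1) = 13×L_0(7.1) + (-12)×L_1(7.1) + (-2)×L_2(7.1) + (-14)×L_3(7.1)
P(7.1) = -1.603688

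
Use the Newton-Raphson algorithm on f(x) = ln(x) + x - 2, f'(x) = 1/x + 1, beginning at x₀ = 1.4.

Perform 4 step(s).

f(x) = ln(x) + x - 2
f'(x) = 1/x + 1
x₀ = 1.4

Newton-Raphson formula: x_{n+1} = x_n - f(x_n)/f'(x_n)

Iteration 1:
  f(1.400000) = -0.263528
  f'(1.400000) = 1.714286
  x_1 = 1.400000 - (-0.263528)/1.714286 = 1.553725
Iteration 2:
  f(1.553725) = -0.005621
  f'(1.553725) = 1.643615
  x_2 = 1.553725 - (-0.005621)/1.643615 = 1.557144
Iteration 3:
  f(1.557144) = -0.000002
  f'(1.557144) = 1.642201
  x_3 = 1.557144 - (-0.000002)/1.642201 = 1.557146
Iteration 4:
  f(1.557146) = 0.000000
  f'(1.557146) = 1.642201
  x_4 = 1.557146 - 0.000000/1.642201 = 1.557146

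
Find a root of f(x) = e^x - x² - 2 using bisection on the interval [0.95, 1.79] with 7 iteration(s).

f(x) = e^x - x² - 2
Initial interval: [0.95, 1.79]

Iteration 1:
  c_1 = (0.950000 + 1.790000)/2 = 1.370000
  f(c_1) = f(1.370000) = 0.058451
  f(a) × f(c) < 0, new interval: [0.950000, 1.370000]
Iteration 2:
  c_2 = (0.950000 + 1.370000)/2 = 1.160000
  f(c_2) = f(1.160000) = -0.155667
  f(a) × f(c) ≥ 0, new interval: [1.160000, 1.370000]
Iteration 3:
  c_3 = (1.160000 + 1.370000)/2 = 1.265000
  f(c_3) = f(1.265000) = -0.057132
  f(a) × f(c) ≥ 0, new interval: [1.265000, 1.370000]
Iteration 4:
  c_4 = (1.265000 + 1.370000)/2 = 1.317500
  f(c_4) = f(1.317500) = -0.001732
  f(a) × f(c) ≥ 0, new interval: [1.317500, 1.370000]
Iteration 5:
  c_5 = (1.317500 + 1.370000)/2 = 1.343750
  f(c_5) = f(1.343750) = 0.027728
  f(a) × f(c) < 0, new interval: [1.317500, 1.343750]
Iteration 6:
  c_6 = (1.317500 + 1.343750)/2 = 1.330625
  f(c_6) = f(1.330625) = 0.012844
  f(a) × f(c) < 0, new interval: [1.317500, 1.330625]
Iteration 7:
  c_7 = (1.317500 + 1.330625)/2 = 1.324063
  f(c_7) = f(1.324063) = 0.005518
  f(a) × f(c) < 0, new interval: [1.317500, 1.324063]

After 7 iteration(s), the approximation is c_7 = 1.324063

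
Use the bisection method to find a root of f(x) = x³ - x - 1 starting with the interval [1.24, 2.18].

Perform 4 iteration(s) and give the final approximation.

f(x) = x³ - x - 1
Initial interval: [1.24, 2.18]

Iteration 1:
  c_1 = (1.240000 + 2.180000)/2 = 1.710000
  f(c_1) = f(1.710000) = 2.290211
  f(a) × f(c) < 0, new interval: [1.240000, 1.710000]
Iteration 2:
  c_2 = (1.240000 + 1.710000)/2 = 1.475000
  f(c_2) = f(1.475000) = 0.734047
  f(a) × f(c) < 0, new interval: [1.240000, 1.475000]
Iteration 3:
  c_3 = (1.240000 + 1.475000)/2 = 1.357500
  f(c_3) = f(1.357500) = 0.144109
  f(a) × f(c) < 0, new interval: [1.240000, 1.357500]
Iteration 4:
  c_4 = (1.240000 + 1.357500)/2 = 1.298750
  f(c_4) = f(1.298750) = -0.108081
  f(a) × f(c) ≥ 0, new interval: [1.298750, 1.357500]

After 4 iteration(s), the approximation is c_4 = 1.298750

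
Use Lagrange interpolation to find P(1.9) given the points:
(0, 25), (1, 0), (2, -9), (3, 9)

Lagrange interpolation formula:
P(x) = Σ yᵢ × Lᵢ(x)
where Lᵢ(x) = Π_{j≠i} (x - xⱼ)/(xᵢ - xⱼ)

L_0(1.9) = (1.9 - 1)/(0 - 1) × (1.9 - 2)/(0 - 2) × (1.9 - 3)/(0 - 3) = -0.016500
L_1(1.9) = (1.9 - 0)/(1 - 0) × (1.9 - 2)/(1 - 2) × (1.9 - 3)/(1 - 3) = 0.104500
L_2(1.9) = (1.9 - 0)/(2 - 0) × (1.9 - 1)/(2 - 1) × (1.9 - 3)/(2 - 3) = 0.940500
L_3(1.9) = (1.9 - 0)/(3 - 0) × (1.9 - 1)/(3 - 1) × (1.9 - 2)/(3 - 2) = -0.028500

P(1.9) = 25×L_0(1.9) + 0×L_1(1.9) + (-9)×L_2(1.9) + 9×L_3(1.9)
P(1.9) = -9.133500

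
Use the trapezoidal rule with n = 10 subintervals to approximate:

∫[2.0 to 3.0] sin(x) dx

f(x) = sin(x)
a = 2.0, b = 3.0, n = 10
h = (b - a)/n = 0.100000

Trapezoidal rule: (h/2)[f(x₀) + 2f(x₁) + 2f(x₂) + ... + f(xₙ)]

x_0 = 2.0000, f(x_0) = 0.909297, coefficient = 1
x_1 = 2.1000, f(x_1) = 0.863209, coefficient = 2
x_2 = 2.2000, f(x_2) = 0.808496, coefficient = 2
x_3 = 2.3000, f(x_3) = 0.745705, coefficient = 2
x_4 = 2.4000, f(x_4) = 0.675463, coefficient = 2
x_5 = 2.5000, f(x_5) = 0.598472, coefficient = 2
x_6 = 2.6000, f(x_6) = 0.515501, coefficient = 2
x_7 = 2.7000, f(x_7) = 0.427380, coefficient = 2
x_8 = 2.8000, f(x_8) = 0.334988, coefficient = 2
x_9 = 2.9000, f(x_9) = 0.239249, coefficient = 2
x_10 = 3.0000, f(x_10) = 0.141120, coefficient = 1

I ≈ (0.100000/2) × 11.467348 = 0.573367
Exact value: 0.573846
Error: 0.000478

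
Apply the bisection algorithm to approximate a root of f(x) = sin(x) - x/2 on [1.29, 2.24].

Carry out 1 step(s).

f(x) = sin(x) - x/2
Initial interval: [1.29, 2.24]

Iteration 1:
  c_1 = (1.290000 + 2.240000)/2 = 1.765000
  f(c_1) = f(1.765000) = 0.098702
  f(a) × f(c) ≥ 0, new interval: [1.765000, 2.240000]

After 1 iteration(s), the approximation is c_1 = 1.765000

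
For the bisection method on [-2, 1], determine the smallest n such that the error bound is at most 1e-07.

We need (b-a)/2^n ≤ 1e-07
(1 - (-2))/2^n ≤ 1e-07
3/2^n ≤ 1e-07
2^n ≥ 30000000
n ≥ log₂(30000000) = 24.84
n ≥ 25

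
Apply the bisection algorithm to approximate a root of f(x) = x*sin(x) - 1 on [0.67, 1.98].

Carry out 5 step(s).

f(x) = x*sin(x) - 1
Initial interval: [0.67, 1.98]

Iteration 1:
  c_1 = (0.670000 + 1.980000)/2 = 1.325000
  f(c_1) = f(1.325000) = 0.285176
  f(a) × f(c) < 0, new interval: [0.670000, 1.325000]
Iteration 2:
  c_2 = (0.670000 + 1.325000)/2 = 0.997500
  f(c_2) = f(0.997500) = -0.161983
  f(a) × f(c) ≥ 0, new interval: [0.997500, 1.325000]
Iteration 3:
  c_3 = (0.997500 + 1.325000)/2 = 1.161250
  f(c_3) = f(1.161250) = 0.065216
  f(a) × f(c) < 0, new interval: [0.997500, 1.161250]
Iteration 4:
  c_4 = (0.997500 + 1.161250)/2 = 1.079375
  f(c_4) = f(1.079375) = -0.048355
  f(a) × f(c) ≥ 0, new interval: [1.079375, 1.161250]
Iteration 5:
  c_5 = (1.079375 + 1.161250)/2 = 1.120312
  f(c_5) = f(1.120312) = 0.008546
  f(a) × f(c) < 0, new interval: [1.079375, 1.120312]

After 5 iteration(s), the approximation is c_5 = 1.120312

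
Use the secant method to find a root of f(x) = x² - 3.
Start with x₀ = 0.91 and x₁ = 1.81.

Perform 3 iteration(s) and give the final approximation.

f(x) = x² - 3
x₀ = 0.91, x₁ = 1.81

Secant formula: x_{n+1} = x_n - f(x_n)(x_n - x_{n-1})/(f(x_n) - f(x_{n-1}))

Iteration 1:
  f(0.910000) = -2.171900
  f(1.810000) = 0.276100
  x_2 = 1.810000 - 0.276100×(1.810000 - 0.910000)/(0.276100 - (-2.171900))
       = 1.708493
Iteration 2:
  f(1.810000) = 0.276100
  f(1.708493) = -0.081053
  x_3 = 1.708493 - (-0.081053)×(1.708493 - 1.810000)/(-0.081053 - 0.276100)
       = 1.731529
Iteration 3:
  f(1.708493) = -0.081053
  f(1.731529) = -0.001808
  x_4 = 1.731529 - (-0.001808)×(1.731529 - 1.708493)/(-0.001808 - (-0.081053))
       = 1.732054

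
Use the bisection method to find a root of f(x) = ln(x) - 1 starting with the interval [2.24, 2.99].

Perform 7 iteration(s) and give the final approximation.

f(x) = ln(x) - 1
Initial interval: [2.24, 2.99]

Iteration 1:
  c_1 = (2.240000 + 2.990000)/2 = 2.615000
  f(c_1) = f(2.615000) = -0.038736
  f(a) × f(c) ≥ 0, new interval: [2.615000, 2.990000]
Iteration 2:
  c_2 = (2.615000 + 2.990000)/2 = 2.802500
  f(c_2) = f(2.802500) = 0.030512
  f(a) × f(c) < 0, new interval: [2.615000, 2.802500]
Iteration 3:
  c_3 = (2.615000 + 2.802500)/2 = 2.708750
  f(c_3) = f(2.708750) = -0.003513
  f(a) × f(c) ≥ 0, new interval: [2.708750, 2.802500]
Iteration 4:
  c_4 = (2.708750 + 2.802500)/2 = 2.755625
  f(c_4) = f(2.755625) = 0.013644
  f(a) × f(c) < 0, new interval: [2.708750, 2.755625]
Iteration 5:
  c_5 = (2.708750 + 2.755625)/2 = 2.732188
  f(c_5) = f(2.732188) = 0.005103
  f(a) × f(c) < 0, new interval: [2.708750, 2.732188]
Iteration 6:
  c_6 = (2.708750 + 2.732188)/2 = 2.720469
  f(c_6) = f(2.720469) = 0.000804
  f(a) × f(c) < 0, new interval: [2.708750, 2.720469]
Iteration 7:
  c_7 = (2.708750 + 2.720469)/2 = 2.714609
  f(c_7) = f(2.714609) = -0.001352
  f(a) × f(c) ≥ 0, new interval: [2.714609, 2.720469]

After 7 iteration(s), the approximation is c_7 = 2.714609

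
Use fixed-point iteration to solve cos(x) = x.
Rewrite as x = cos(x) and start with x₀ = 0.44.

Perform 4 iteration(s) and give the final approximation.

Equation: cos(x) = x
Fixed-point form: x = cos(x)
x₀ = 0.44

x_1 = g(0.440000) = 0.904752
x_2 = g(0.904752) = 0.617881
x_3 = g(0.617881) = 0.815108
x_4 = g(0.815108) = 0.685790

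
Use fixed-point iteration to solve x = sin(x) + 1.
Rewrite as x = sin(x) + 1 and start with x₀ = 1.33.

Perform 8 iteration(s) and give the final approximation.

Equation: x = sin(x) + 1
Fixed-point form: x = sin(x) + 1
x₀ = 1.33

x_1 = g(1.330000) = 1.971148
x_2 = g(1.971148) = 1.920924
x_3 = g(1.920924) = 1.939329
x_4 = g(1.939329) = 1.932857
x_5 = g(1.932857) = 1.935169
x_6 = g(1.935169) = 1.934348
x_7 = g(1.934348) = 1.934640
x_8 = g(1.934640) = 1.934536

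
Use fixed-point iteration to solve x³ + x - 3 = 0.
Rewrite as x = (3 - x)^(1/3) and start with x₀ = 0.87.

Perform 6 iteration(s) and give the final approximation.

Equation: x³ + x - 3 = 0
Fixed-point form: x = (3 - x)^(1/3)
x₀ = 0.87

x_1 = g(0.870000) = 1.286648
x_2 = g(1.286648) = 1.196600
x_3 = g(1.196600) = 1.217206
x_4 = g(1.217206) = 1.212552
x_5 = g(1.212552) = 1.213606
x_6 = g(1.213606) = 1.213368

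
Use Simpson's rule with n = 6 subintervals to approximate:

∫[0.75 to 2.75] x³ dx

f(x) = x³
a = 0.75, b = 2.75, n = 6
h = (b - a)/n = 0.333333

Simpson's rule: (h/3)[f(x₀) + 4f(x₁) + 2f(x₂) + ... + f(xₙ)]

x_0 = 0.7500, f(x_0) = 0.421875, coefficient = 1
x_1 = 1.0833, f(x_1) = 1.271412, coefficient = 4
x_2 = 1.4167, f(x_2) = 2.843171, coefficient = 2
x_3 = 1.7500, f(x_3) = 5.359375, coefficient = 4
x_4 = 2.0833, f(x_4) = 9.042245, coefficient = 2
x_5 = 2.4167, f(x_5) = 14.114005, coefficient = 4
x_6 = 2.7500, f(x_6) = 20.796875, coefficient = 1

I ≈ (0.333333/3) × 127.968750 = 14.218750
Exact value: 14.218750
Error: 0.000000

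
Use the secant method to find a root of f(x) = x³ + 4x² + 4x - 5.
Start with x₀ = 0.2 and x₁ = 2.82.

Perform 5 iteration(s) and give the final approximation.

f(x) = x³ + 4x² + 4x - 5
x₀ = 0.2, x₁ = 2.82

Secant formula: x_{n+1} = x_n - f(x_n)(x_n - x_{n-1})/(f(x_n) - f(x_{n-1}))

Iteration 1:
  f(0.200000) = -4.032000
  f(2.820000) = 60.515368
  x_2 = 2.820000 - 60.515368×(2.820000 - 0.200000)/(60.515368 - (-4.032000))
       = 0.363660
Iteration 2:
  f(2.820000) = 60.515368
  f(0.363660) = -2.968270
  x_3 = 0.363660 - (-2.968270)×(0.363660 - 2.820000)/(-2.968270 - 60.515368)
       = 0.478510
Iteration 3:
  f(0.363660) = -2.968270
  f(0.478510) = -2.060507
  x_4 = 0.478510 - (-2.060507)×(0.478510 - 0.363660)/(-2.060507 - (-2.968270))
       = 0.739204
Iteration 4:
  f(0.478510) = -2.060507
  f(0.739204) = 0.546429
  x_5 = 0.739204 - 0.546429×(0.739204 - 0.478510)/(0.546429 - (-2.060507))
       = 0.684561
Iteration 5:
  f(0.739204) = 0.546429
  f(0.684561) = -0.066455
  x_6 = 0.684561 - (-0.066455)×(0.684561 - 0.739204)/(-0.066455 - 0.546429)
       = 0.690486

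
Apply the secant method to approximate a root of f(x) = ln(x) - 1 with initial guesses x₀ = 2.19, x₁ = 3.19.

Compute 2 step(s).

f(x) = ln(x) - 1
x₀ = 2.19, x₁ = 3.19

Secant formula: x_{n+1} = x_n - f(x_n)(x_n - x_{n-1})/(f(x_n) - f(x_{n-1}))

Iteration 1:
  f(2.190000) = -0.216098
  f(3.190000) = 0.160021
  x_2 = 3.190000 - 0.160021×(3.190000 - 2.190000)/(0.160021 - (-0.216098))
       = 2.764548
Iteration 2:
  f(3.190000) = 0.160021
  f(2.764548) = 0.016877
  x_3 = 2.764548 - 0.016877×(2.764548 - 3.190000)/(0.016877 - 0.160021)
       = 2.714386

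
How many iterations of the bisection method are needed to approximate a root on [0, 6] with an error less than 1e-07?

We need (b-a)/2^n ≤ 1e-07
(6 - 0)/2^n ≤ 1e-07
6/2^n ≤ 1e-07
2^n ≥ 60000000
n ≥ log₂(60000000) = 25.84
n ≥ 26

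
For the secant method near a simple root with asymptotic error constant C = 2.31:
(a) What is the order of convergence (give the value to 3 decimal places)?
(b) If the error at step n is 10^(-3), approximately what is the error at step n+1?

(a) Secant method has superlinear convergence with order φ = (1+√5)/2 ≈ 1.618.
    This means |e_{n+1}| ≈ C|e_n|^1.618.

(b) With |e_n| = 10^(-3) and C = 2.31:
    |e_{n+1}| ≈ 2.31 × (10^(-3))^1.618 = 2.31 × 10^(-4.85)

(a) ≈ 1.618 (golden ratio); (b) |e_{n+1}| ≈ 3.232e-05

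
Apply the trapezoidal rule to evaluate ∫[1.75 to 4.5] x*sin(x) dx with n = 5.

f(x) = x*sin(x)
a = 1.75, b = 4.5, n = 5
h = (b - a)/n = 0.550000

Trapezoidal rule: (h/2)[f(x₀) + 2f(x₁) + 2f(x₂) + ... + f(xₙ)]

x_0 = 1.7500, f(x_0) = 1.721975, coefficient = 1
x_1 = 2.3000, f(x_1) = 1.715122, coefficient = 2
x_2 = 2.8500, f(x_2) = 0.819312, coefficient = 2
x_3 = 3.4000, f(x_3) = -0.868840, coefficient = 2
x_4 = 3.9500, f(x_4) = -2.856593, coefficient = 2
x_5 = 4.5000, f(x_5) = -4.398886, coefficient = 1

I ≈ (0.550000/2) × -5.058907 = -1.391199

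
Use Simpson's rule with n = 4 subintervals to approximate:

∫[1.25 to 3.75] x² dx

f(x) = x²
a = 1.25, b = 3.75, n = 4
h = (b - a)/n = 0.625000

Simpson's rule: (h/3)[f(x₀) + 4f(x₁) + 2f(x₂) + ... + f(xₙ)]

x_0 = 1.2500, f(x_0) = 1.562500, coefficient = 1
x_1 = 1.8750, f(x_1) = 3.515625, coefficient = 4
x_2 = 2.5000, f(x_2) = 6.250000, coefficient = 2
x_3 = 3.1250, f(x_3) = 9.765625, coefficient = 4
x_4 = 3.7500, f(x_4) = 14.062500, coefficient = 1

I ≈ (0.625000/3) × 81.250000 = 16.927083
Exact value: 16.927083
Error: 0.000000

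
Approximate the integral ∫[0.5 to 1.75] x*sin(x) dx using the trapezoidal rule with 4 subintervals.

f(x) = x*sin(x)
a = 0.5, b = 1.75, n = 4
h = (b - a)/n = 0.312500

Trapezoidal rule: (h/2)[f(x₀) + 2f(x₁) + 2f(x₂) + ... + f(xₙ)]

x_0 = 0.5000, f(x_0) = 0.239713, coefficient = 1
x_1 = 0.8125, f(x_1) = 0.589882, coefficient = 2
x_2 = 1.1250, f(x_2) = 1.015051, coefficient = 2
x_3 = 1.4375, f(x_3) = 1.424748, coefficient = 2
x_4 = 1.7500, f(x_4) = 1.721975, coefficient = 1

I ≈ (0.312500/2) × 8.021051 = 1.253289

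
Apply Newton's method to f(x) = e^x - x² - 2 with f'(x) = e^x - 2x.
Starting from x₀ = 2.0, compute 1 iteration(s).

f(x) = e^x - x² - 2
f'(x) = e^x - 2x
x₀ = 2.0

Newton-Raphson formula: x_{n+1} = x_n - f(x_n)/f'(x_n)

Iteration 1:
  f(2.000000) = 1.389056
  f'(2.000000) = 3.389056
  x_1 = 2.000000 - 1.389056/3.389056 = 1.590135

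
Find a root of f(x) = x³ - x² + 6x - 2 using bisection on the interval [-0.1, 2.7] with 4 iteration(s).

f(x) = x³ - x² + 6x - 2
Initial interval: [-0.1, 2.7]

Iteration 1:
  c_1 = (-0.100000 + 2.700000)/2 = 1.300000
  f(c_1) = f(1.300000) = 6.307000
  f(a) × f(c) < 0, new interval: [-0.100000, 1.300000]
Iteration 2:
  c_2 = (-0.100000 + 1.300000)/2 = 0.600000
  f(c_2) = f(0.600000) = 1.456000
  f(a) × f(c) < 0, new interval: [-0.100000, 0.600000]
Iteration 3:
  c_3 = (-0.100000 + 0.600000)/2 = 0.250000
  f(c_3) = f(0.250000) = -0.546875
  f(a) × f(c) ≥ 0, new interval: [0.250000, 0.600000]
Iteration 4:
  c_4 = (0.250000 + 0.600000)/2 = 0.425000
  f(c_4) = f(0.425000) = 0.446141
  f(a) × f(c) < 0, new interval: [0.250000, 0.425000]

After 4 iteration(s), the approximation is c_4 = 0.425000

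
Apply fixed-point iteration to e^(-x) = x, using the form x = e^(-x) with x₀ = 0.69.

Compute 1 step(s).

Equation: e^(-x) = x
Fixed-point form: x = e^(-x)
x₀ = 0.69

x_1 = g(0.690000) = 0.501576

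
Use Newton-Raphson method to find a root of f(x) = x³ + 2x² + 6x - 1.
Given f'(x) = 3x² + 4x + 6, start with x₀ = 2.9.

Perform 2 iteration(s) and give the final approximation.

f(x) = x³ + 2x² + 6x - 1
f'(x) = 3x² + 4x + 6
x₀ = 2.9

Newton-Raphson formula: x_{n+1} = x_n - f(x_n)/f'(x_n)

Iteration 1:
  f(2.900000) = 57.609000
  f'(2.900000) = 42.830000
  x_1 = 2.900000 - 57.609000/42.830000 = 1.554938
Iteration 2:
  f(1.554938) = 16.924874
  f'(1.554938) = 19.473250
  x_2 = 1.554938 - 16.924874/19.473250 = 0.685804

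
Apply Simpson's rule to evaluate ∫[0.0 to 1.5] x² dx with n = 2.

f(x) = x²
a = 0.0, b = 1.5, n = 2
h = (b - a)/n = 0.750000

Simpson's rule: (h/3)[f(x₀) + 4f(x₁) + 2f(x₂) + ... + f(xₙ)]

x_0 = 0.0000, f(x_0) = 0.000000, coefficient = 1
x_1 = 0.7500, f(x_1) = 0.562500, coefficient = 4
x_2 = 1.5000, f(x_2) = 2.250000, coefficient = 1

I ≈ (0.750000/3) × 4.500000 = 1.125000
Exact value: 1.125000
Error: 0.000000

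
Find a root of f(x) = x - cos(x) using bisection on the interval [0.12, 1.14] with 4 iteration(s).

f(x) = x - cos(x)
Initial interval: [0.12, 1.14]

Iteration 1:
  c_1 = (0.120000 + 1.140000)/2 = 0.630000
  f(c_1) = f(0.630000) = -0.178028
  f(a) × f(c) ≥ 0, new interval: [0.630000, 1.140000]
Iteration 2:
  c_2 = (0.630000 + 1.140000)/2 = 0.885000
  f(c_2) = f(0.885000) = 0.251710
  f(a) × f(c) < 0, new interval: [0.630000, 0.885000]
Iteration 3:
  c_3 = (0.630000 + 0.885000)/2 = 0.757500
  f(c_3) = f(0.757500) = 0.030944
  f(a) × f(c) < 0, new interval: [0.630000, 0.757500]
Iteration 4:
  c_4 = (0.630000 + 0.757500)/2 = 0.693750
  f(c_4) = f(0.693750) = -0.075104
  f(a) × f(c) ≥ 0, new interval: [0.693750, 0.757500]

After 4 iteration(s), the approximation is c_4 = 0.693750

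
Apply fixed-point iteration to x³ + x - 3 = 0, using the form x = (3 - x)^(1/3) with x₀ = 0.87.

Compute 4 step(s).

Equation: x³ + x - 3 = 0
Fixed-point form: x = (3 - x)^(1/3)
x₀ = 0.87

x_1 = g(0.870000) = 1.286648
x_2 = g(1.286648) = 1.196600
x_3 = g(1.196600) = 1.217206
x_4 = g(1.217206) = 1.212552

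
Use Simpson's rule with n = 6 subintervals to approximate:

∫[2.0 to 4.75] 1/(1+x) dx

f(x) = 1/(1+x)
a = 2.0, b = 4.75, n = 6
h = (b - a)/n = 0.458333

Simpson's rule: (h/3)[f(x₀) + 4f(x₁) + 2f(x₂) + ... + f(xₙ)]

x_0 = 2.0000, f(x_0) = 0.333333, coefficient = 1
x_1 = 2.4583, f(x_1) = 0.289157, coefficient = 4
x_2 = 2.9167, f(x_2) = 0.255319, coefficient = 2
x_3 = 3.3750, f(x_3) = 0.228571, coefficient = 4
x_4 = 3.8333, f(x_4) = 0.206897, coefficient = 2
x_5 = 4.2917, f(x_5) = 0.188976, coefficient = 4
x_6 = 4.7500, f(x_6) = 0.173913, coefficient = 1

I ≈ (0.458333/3) × 4.258496 = 0.650603
Exact value: 0.650588
Error: 0.000016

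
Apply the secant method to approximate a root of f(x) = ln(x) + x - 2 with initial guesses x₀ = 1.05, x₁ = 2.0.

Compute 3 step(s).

f(x) = ln(x) + x - 2
x₀ = 1.05, x₁ = 2.0

Secant formula: x_{n+1} = x_n - f(x_n)(x_n - x_{n-1})/(f(x_n) - f(x_{n-1}))

Iteration 1:
  f(1.050000) = -0.901210
  f(2.000000) = 0.693147
  x_2 = 2.000000 - 0.693147×(2.000000 - 1.050000)/(0.693147 - (-0.901210))
       = 1.586987
Iteration 2:
  f(2.000000) = 0.693147
  f(1.586987) = 0.048825
  x_3 = 1.586987 - 0.048825×(1.586987 - 2.000000)/(0.048825 - 0.693147)
       = 1.555690
Iteration 3:
  f(1.586987) = 0.048825
  f(1.555690) = -0.002390
  x_4 = 1.555690 - (-0.002390)×(1.555690 - 1.586987)/(-0.002390 - 0.048825)
       = 1.557151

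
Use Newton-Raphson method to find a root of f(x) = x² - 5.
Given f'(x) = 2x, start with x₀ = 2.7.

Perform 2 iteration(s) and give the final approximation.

f(x) = x² - 5
f'(x) = 2x
x₀ = 2.7

Newton-Raphson formula: x_{n+1} = x_n - f(x_n)/f'(x_n)

Iteration 1:
  f(2.700000) = 2.290000
  f'(2.700000) = 5.400000
  x_1 = 2.700000 - 2.290000/5.400000 = 2.275926
Iteration 2:
  f(2.275926) = 0.179839
  f'(2.275926) = 4.551852
  x_2 = 2.275926 - 0.179839/4.551852 = 2.236417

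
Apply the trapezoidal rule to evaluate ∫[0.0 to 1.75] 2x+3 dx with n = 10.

f(x) = 2x+3
a = 0.0, b = 1.75, n = 10
h = (b - a)/n = 0.175000

Trapezoidal rule: (h/2)[f(x₀) + 2f(x₁) + 2f(x₂) + ... + f(xₙ)]

x_0 = 0.0000, f(x_0) = 3.000000, coefficient = 1
x_1 = 0.1750, f(x_1) = 3.350000, coefficient = 2
x_2 = 0.3500, f(x_2) = 3.700000, coefficient = 2
x_3 = 0.5250, f(x_3) = 4.050000, coefficient = 2
x_4 = 0.7000, f(x_4) = 4.400000, coefficient = 2
x_5 = 0.8750, f(x_5) = 4.750000, coefficient = 2
x_6 = 1.0500, f(x_6) = 5.100000, coefficient = 2
x_7 = 1.2250, f(x_7) = 5.450000, coefficient = 2
x_8 = 1.4000, f(x_8) = 5.800000, coefficient = 2
x_9 = 1.5750, f(x_9) = 6.150000, coefficient = 2
x_10 = 1.7500, f(x_10) = 6.500000, coefficient = 1

I ≈ (0.175000/2) × 95.000000 = 8.312500
Exact value: 8.312500
Error: 0.000000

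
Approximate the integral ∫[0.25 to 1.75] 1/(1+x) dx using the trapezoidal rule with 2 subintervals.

f(x) = 1/(1+x)
a = 0.25, b = 1.75, n = 2
h = (b - a)/n = 0.750000

Trapezoidal rule: (h/2)[f(x₀) + 2f(x₁) + 2f(x₂) + ... + f(xₙ)]

x_0 = 0.2500, f(x_0) = 0.800000, coefficient = 1
x_1 = 1.0000, f(x_1) = 0.500000, coefficient = 2
x_2 = 1.7500, f(x_2) = 0.363636, coefficient = 1

I ≈ (0.750000/2) × 2.163636 = 0.811364
Exact value: 0.788457
Error: 0.022906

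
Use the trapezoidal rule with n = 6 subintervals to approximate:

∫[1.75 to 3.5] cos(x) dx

f(x) = cos(x)
a = 1.75, b = 3.5, n = 6
h = (b - a)/n = 0.291667

Trapezoidal rule: (h/2)[f(x₀) + 2f(x₁) + 2f(x₂) + ... + f(xₙ)]

x_0 = 1.7500, f(x_0) = -0.178246, coefficient = 1
x_1 = 2.0417, f(x_1) = -0.453662, coefficient = 2
x_2 = 2.3333, f(x_2) = -0.690758, coefficient = 2
x_3 = 2.6250, f(x_3) = -0.869507, coefficient = 2
x_4 = 2.9167, f(x_4) = -0.974811, coefficient = 2
x_5 = 3.2083, f(x_5) = -0.997774, coefficient = 2
x_6 = 3.5000, f(x_6) = -0.936457, coefficient = 1

I ≈ (0.291667/2) × -9.087726 = -1.325293
Exact value: -1.334769
Error: 0.009476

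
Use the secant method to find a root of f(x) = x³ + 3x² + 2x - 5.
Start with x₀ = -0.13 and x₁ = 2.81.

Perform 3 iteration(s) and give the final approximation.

f(x) = x³ + 3x² + 2x - 5
x₀ = -0.13, x₁ = 2.81

Secant formula: x_{n+1} = x_n - f(x_n)(x_n - x_{n-1})/(f(x_n) - f(x_{n-1}))

Iteration 1:
  f(-0.130000) = -5.211497
  f(2.810000) = 46.496341
  x_2 = 2.810000 - 46.496341×(2.810000 - (-0.130000))/(46.496341 - (-5.211497))
       = 0.166315
Iteration 2:
  f(2.810000) = 46.496341
  f(0.166315) = -4.579788
  x_3 = 0.166315 - (-4.579788)×(0.166315 - 2.810000)/(-4.579788 - 46.496341)
       = 0.403363
Iteration 3:
  f(0.166315) = -4.579788
  f(0.403363) = -3.639539
  x_4 = 0.403363 - (-3.639539)×(0.403363 - 0.166315)/(-3.639539 - (-4.579788))
       = 1.320937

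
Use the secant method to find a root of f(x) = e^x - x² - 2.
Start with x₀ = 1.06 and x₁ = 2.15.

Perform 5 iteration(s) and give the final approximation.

f(x) = e^x - x² - 2
x₀ = 1.06, x₁ = 2.15

Secant formula: x_{n+1} = x_n - f(x_n)(x_n - x_{n-1})/(f(x_n) - f(x_{n-1}))

Iteration 1:
  f(1.060000) = -0.237229
  f(2.150000) = 1.962358
  x_2 = 2.150000 - 1.962358×(2.150000 - 1.060000)/(1.962358 - (-0.237229))
       = 1.177558
Iteration 2:
  f(2.150000) = 1.962358
  f(1.177558) = -0.140206
  x_3 = 1.177558 - (-0.140206)×(1.177558 - 2.150000)/(-0.140206 - 1.962358)
       = 1.242404
Iteration 3:
  f(1.177558) = -0.140206
  f(1.242404) = -0.079637
  x_4 = 1.242404 - (-0.079637)×(1.242404 - 1.177558)/(-0.079637 - (-0.140206))
       = 1.327664
Iteration 4:
  f(1.242404) = -0.079637
  f(1.327664) = 0.009530
  x_5 = 1.327664 - 0.009530×(1.327664 - 1.242404)/(0.009530 - (-0.079637))
       = 1.318552
Iteration 5:
  f(1.327664) = 0.009530
  f(1.318552) = -0.000575
  x_6 = 1.318552 - (-0.000575)×(1.318552 - 1.327664)/(-0.000575 - 0.009530)
       = 1.319070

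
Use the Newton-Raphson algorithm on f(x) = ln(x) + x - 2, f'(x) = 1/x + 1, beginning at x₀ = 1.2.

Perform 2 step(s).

f(x) = ln(x) + x - 2
f'(x) = 1/x + 1
x₀ = 1.2

Newton-Raphson formula: x_{n+1} = x_n - f(x_n)/f'(x_n)

Iteration 1:
  f(1.200000) = -0.617678
  f'(1.200000) = 1.833333
  x_1 = 1.200000 - (-0.617678)/1.833333 = 1.536916
Iteration 2:
  f(1.536916) = -0.033307
  f'(1.536916) = 1.650654
  x_2 = 1.536916 - (-0.033307)/1.650654 = 1.557094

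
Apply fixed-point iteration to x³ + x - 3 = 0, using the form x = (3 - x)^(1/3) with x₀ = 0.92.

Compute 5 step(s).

Equation: x³ + x - 3 = 0
Fixed-point form: x = (3 - x)^(1/3)
x₀ = 0.92

x_1 = g(0.920000) = 1.276501
x_2 = g(1.276501) = 1.198957
x_3 = g(1.198957) = 1.216675
x_4 = g(1.216675) = 1.212672
x_5 = g(1.212672) = 1.213579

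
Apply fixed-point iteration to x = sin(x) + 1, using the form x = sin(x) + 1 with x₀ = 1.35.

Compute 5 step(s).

Equation: x = sin(x) + 1
Fixed-point form: x = sin(x) + 1
x₀ = 1.35

x_1 = g(1.350000) = 1.975723
x_2 = g(1.975723) = 1.919131
x_3 = g(1.919131) = 1.939942
x_4 = g(1.939942) = 1.932636
x_5 = g(1.932636) = 1.935247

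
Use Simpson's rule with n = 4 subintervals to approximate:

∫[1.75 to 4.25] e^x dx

f(x) = e^x
a = 1.75, b = 4.25, n = 4
h = (b - a)/n = 0.625000

Simpson's rule: (h/3)[f(x₀) + 4f(x₁) + 2f(x₂) + ... + f(xₙ)]

x_0 = 1.7500, f(x_0) = 5.754603, coefficient = 1
x_1 = 2.3750, f(x_1) = 10.751013, coefficient = 4
x_2 = 3.0000, f(x_2) = 20.085537, coefficient = 2
x_3 = 3.6250, f(x_3) = 37.524723, coefficient = 4
x_4 = 4.2500, f(x_4) = 70.105412, coefficient = 1

I ≈ (0.625000/3) × 309.134034 = 64.402924
Exact value: 64.350810
Error: 0.052114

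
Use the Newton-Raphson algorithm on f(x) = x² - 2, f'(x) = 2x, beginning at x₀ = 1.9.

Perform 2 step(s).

f(x) = x² - 2
f'(x) = 2x
x₀ = 1.9

Newton-Raphson formula: x_{n+1} = x_n - f(x_n)/f'(x_n)

Iteration 1:
  f(1.900000) = 1.610000
  f'(1.900000) = 3.800000
  x_1 = 1.900000 - 1.610000/3.800000 = 1.476316
Iteration 2:
  f(1.476316) = 0.179508
  f'(1.476316) = 2.952632
  x_2 = 1.476316 - 0.179508/2.952632 = 1.415520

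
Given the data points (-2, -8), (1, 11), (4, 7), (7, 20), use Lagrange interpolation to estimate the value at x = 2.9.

Lagrange interpolation formula:
P(x) = Σ yᵢ × Lᵢ(x)
where Lᵢ(x) = Π_{j≠i} (x - xⱼ)/(xᵢ - xⱼ)

L_0(2.9) = (2.9 - 1)/(-2 - 1) × (2.9 - 4)/(-2 - 4) × (2.9 - 7)/(-2 - 7) = -0.052895
L_1(2.9) = (2.9 - (-2))/(1 - (-2)) × (2.9 - 4)/(1 - 4) × (2.9 - 7)/(1 - 7) = 0.409241
L_2(2.9) = (2.9 - (-2))/(4 - (-2)) × (2.9 - 1)/(4 - 1) × (2.9 - 7)/(4 - 7) = 0.706870
L_3(2.9) = (2.9 - (-2))/(7 - (-2)) × (2.9 - 1)/(7 - 1) × (2.9 - 4)/(7 - 4) = -0.063216

P(2.9) = (-8)×L_0(2.9) + 11×L_1(2.9) + 7×L_2(2.9) + 20×L_3(2.9)
P(2.9) = 8.608580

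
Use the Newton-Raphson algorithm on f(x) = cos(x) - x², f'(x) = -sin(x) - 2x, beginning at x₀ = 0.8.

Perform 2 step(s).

f(x) = cos(x) - x²
f'(x) = -sin(x) - 2x
x₀ = 0.8

Newton-Raphson formula: x_{n+1} = x_n - f(x_n)/f'(x_n)

Iteration 1:
  f(0.800000) = 0.056707
  f'(0.800000) = -2.317356
  x_1 = 0.800000 - 0.056707/(-2.317356) = 0.824470
Iteration 2:
  f(0.824470) = -0.000806
  f'(0.824470) = -2.383129
  x_2 = 0.824470 - (-0.000806)/(-2.383129) = 0.824132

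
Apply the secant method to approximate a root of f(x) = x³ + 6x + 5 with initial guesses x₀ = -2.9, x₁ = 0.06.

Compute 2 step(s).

f(x) = x³ + 6x + 5
x₀ = -2.9, x₁ = 0.06

Secant formula: x_{n+1} = x_n - f(x_n)(x_n - x_{n-1})/(f(x_n) - f(x_{n-1}))

Iteration 1:
  f(-2.900000) = -36.789000
  f(0.060000) = 5.360216
  x_2 = 0.060000 - 5.360216×(0.060000 - (-2.900000))/(5.360216 - (-36.789000))
       = -0.316430
Iteration 2:
  f(0.060000) = 5.360216
  f(-0.316430) = 3.069735
  x_3 = -0.316430 - 3.069735×(-0.316430 - 0.060000)/(3.069735 - 5.360216)
       = -0.820927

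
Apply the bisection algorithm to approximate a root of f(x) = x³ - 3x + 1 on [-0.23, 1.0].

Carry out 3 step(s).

f(x) = x³ - 3x + 1
Initial interval: [-0.23, 1.0]

Iteration 1:
  c_1 = (-0.230000 + 1.000000)/2 = 0.385000
  f(c_1) = f(0.385000) = -0.097933
  f(a) × f(c) < 0, new interval: [-0.230000, 0.385000]
Iteration 2:
  c_2 = (-0.230000 + 0.385000)/2 = 0.077500
  f(c_2) = f(0.077500) = 0.767965
  f(a) × f(c) ≥ 0, new interval: [0.077500, 0.385000]
Iteration 3:
  c_3 = (0.077500 + 0.385000)/2 = 0.231250
  f(c_3) = f(0.231250) = 0.318616
  f(a) × f(c) ≥ 0, new interval: [0.231250, 0.385000]

After 3 iteration(s), the approximation is c_3 = 0.231250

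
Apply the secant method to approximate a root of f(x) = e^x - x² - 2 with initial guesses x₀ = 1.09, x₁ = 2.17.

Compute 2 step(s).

f(x) = e^x - x² - 2
x₀ = 1.09, x₁ = 2.17

Secant formula: x_{n+1} = x_n - f(x_n)(x_n - x_{n-1})/(f(x_n) - f(x_{n-1}))

Iteration 1:
  f(1.090000) = -0.213826
  f(2.170000) = 2.049384
  x_2 = 2.170000 - 2.049384×(2.170000 - 1.090000)/(2.049384 - (-0.213826))
       = 1.192037
Iteration 2:
  f(2.170000) = 2.049384
  f(1.192037) = -0.127168
  x_3 = 1.192037 - (-0.127168)×(1.192037 - 2.170000)/(-0.127168 - 2.049384)
       = 1.249176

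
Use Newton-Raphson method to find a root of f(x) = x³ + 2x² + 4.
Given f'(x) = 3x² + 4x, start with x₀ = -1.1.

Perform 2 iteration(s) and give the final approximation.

f(x) = x³ + 2x² + 4
f'(x) = 3x² + 4x
x₀ = -1.1

Newton-Raphson formula: x_{n+1} = x_n - f(x_n)/f'(x_n)

Iteration 1:
  f(-1.100000) = 5.089000
  f'(-1.100000) = -0.770000
  x_1 = -1.100000 - 5.089000/(-0.770000) = 5.509091
Iteration 2:
  f(5.509091) = 231.901530
  f'(5.509091) = 113.086612
  x_2 = 5.509091 - 231.901530/113.086612 = 3.458437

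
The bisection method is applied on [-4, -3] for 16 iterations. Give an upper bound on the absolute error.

Bisection error bound: |error| ≤ (b-a)/2^n
|error| ≤ (-3 - (-4))/2^16 = 1/2^16
|error| ≤ 0.0000152588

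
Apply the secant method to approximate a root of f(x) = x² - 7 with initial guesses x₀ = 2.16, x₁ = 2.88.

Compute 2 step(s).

f(x) = x² - 7
x₀ = 2.16, x₁ = 2.88

Secant formula: x_{n+1} = x_n - f(x_n)(x_n - x_{n-1})/(f(x_n) - f(x_{n-1}))

Iteration 1:
  f(2.160000) = -2.334400
  f(2.880000) = 1.294400
  x_2 = 2.880000 - 1.294400×(2.880000 - 2.160000)/(1.294400 - (-2.334400))
       = 2.623175
Iteration 2:
  f(2.880000) = 1.294400
  f(2.623175) = -0.118955
  x_3 = 2.623175 - (-0.118955)×(2.623175 - 2.880000)/(-0.118955 - 1.294400)
       = 2.644790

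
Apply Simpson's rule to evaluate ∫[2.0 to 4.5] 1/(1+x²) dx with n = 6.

f(x) = 1/(1+x²)
a = 2.0, b = 4.5, n = 6
h = (b - a)/n = 0.416667

Simpson's rule: (h/3)[f(x₀) + 4f(x₁) + 2f(x₂) + ... + f(xₙ)]

x_0 = 2.0000, f(x_0) = 0.200000, coefficient = 1
x_1 = 2.4167, f(x_1) = 0.146193, coefficient = 4
x_2 = 2.8333, f(x_2) = 0.110769, coefficient = 2
x_3 = 3.2500, f(x_3) = 0.086486, coefficient = 4
x_4 = 3.6667, f(x_4) = 0.069231, coefficient = 2
x_5 = 4.0833, f(x_5) = 0.056582, coefficient = 4
x_6 = 4.5000, f(x_6) = 0.047059, coefficient = 1

I ≈ (0.416667/3) × 1.764102 = 0.245014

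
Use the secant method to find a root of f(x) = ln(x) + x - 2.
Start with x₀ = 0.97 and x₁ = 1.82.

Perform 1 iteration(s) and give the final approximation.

f(x) = ln(x) + x - 2
x₀ = 0.97, x₁ = 1.82

Secant formula: x_{n+1} = x_n - f(x_n)(x_n - x_{n-1})/(f(x_n) - f(x_{n-1}))

Iteration 1:
  f(0.970000) = -1.060459
  f(1.820000) = 0.418837
  x_2 = 1.820000 - 0.418837×(1.820000 - 0.970000)/(0.418837 - (-1.060459))
       = 1.579337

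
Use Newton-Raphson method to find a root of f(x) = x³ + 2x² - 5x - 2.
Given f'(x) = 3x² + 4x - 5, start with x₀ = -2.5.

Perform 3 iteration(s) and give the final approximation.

f(x) = x³ + 2x² - 5x - 2
f'(x) = 3x² + 4x - 5
x₀ = -2.5

Newton-Raphson formula: x_{n+1} = x_n - f(x_n)/f'(x_n)

Iteration 1:
  f(-2.500000) = 7.375000
  f'(-2.500000) = 3.750000
  x_1 = -2.500000 - 7.375000/3.750000 = -4.466667
Iteration 2:
  f(-4.466667) = -28.879407
  f'(-4.466667) = 36.986667
  x_2 = -4.466667 - (-28.879407)/36.986667 = -3.685861
Iteration 3:
  f(-3.685861) = -6.474075
  f'(-3.685861) = 21.013266
  x_3 = -3.685861 - (-6.474075)/21.013266 = -3.377766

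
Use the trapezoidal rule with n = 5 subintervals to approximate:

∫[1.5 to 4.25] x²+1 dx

f(x) = x²+1
a = 1.5, b = 4.25, n = 5
h = (b - a)/n = 0.550000

Trapezoidal rule: (h/2)[f(x₀) + 2f(x₁) + 2f(x₂) + ... + f(xₙ)]

x_0 = 1.5000, f(x_0) = 3.250000, coefficient = 1
x_1 = 2.0500, f(x_1) = 5.202500, coefficient = 2
x_2 = 2.6000, f(x_2) = 7.760000, coefficient = 2
x_3 = 3.1500, f(x_3) = 10.922500, coefficient = 2
x_4 = 3.7000, f(x_4) = 14.690000, coefficient = 2
x_5 = 4.2500, f(x_5) = 19.062500, coefficient = 1

I ≈ (0.550000/2) × 99.462500 = 27.352188
Exact value: 27.213542
Error: 0.138646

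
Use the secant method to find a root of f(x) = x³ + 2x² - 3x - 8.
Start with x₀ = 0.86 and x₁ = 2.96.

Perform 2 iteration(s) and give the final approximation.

f(x) = x³ + 2x² - 3x - 8
x₀ = 0.86, x₁ = 2.96

Secant formula: x_{n+1} = x_n - f(x_n)(x_n - x_{n-1})/(f(x_n) - f(x_{n-1}))

Iteration 1:
  f(0.860000) = -8.464744
  f(2.960000) = 26.577536
  x_2 = 2.960000 - 26.577536×(2.960000 - 0.860000)/(26.577536 - (-8.464744))
       = 1.367272
Iteration 2:
  f(2.960000) = 26.577536
  f(1.367272) = -5.806929
  x_3 = 1.367272 - (-5.806929)×(1.367272 - 2.960000)/(-5.806929 - 26.577536)
       = 1.652867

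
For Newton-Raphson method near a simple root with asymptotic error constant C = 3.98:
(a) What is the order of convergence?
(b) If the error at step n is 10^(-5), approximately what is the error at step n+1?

(a) Newton-Raphson has quadratic (order 2) convergence near simple roots.
    This means |e_{n+1}| ≈ C|e_n|².

(b) With |e_n| = 10^(-5) and C = 3.98:
    |e_{n+1}| ≈ 3.98 × (10^(-5))² = 3.98 × 10^(-10)

(a) 2 (quadratic); (b) |e_{n+1}| ≈ 3.980e-10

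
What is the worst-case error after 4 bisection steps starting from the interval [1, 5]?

Bisection error bound: |error| ≤ (b-a)/2^n
|error| ≤ (5 - 1)/2^4 = 4/2^4
|error| ≤ 0.2500000000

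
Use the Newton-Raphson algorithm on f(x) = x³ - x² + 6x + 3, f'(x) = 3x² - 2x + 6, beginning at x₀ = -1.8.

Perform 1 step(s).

f(x) = x³ - x² + 6x + 3
f'(x) = 3x² - 2x + 6
x₀ = -1.8

Newton-Raphson formula: x_{n+1} = x_n - f(x_n)/f'(x_n)

Iteration 1:
  f(-1.800000) = -16.872000
  f'(-1.800000) = 19.320000
  x_1 = -1.800000 - (-16.872000)/19.320000 = -0.926708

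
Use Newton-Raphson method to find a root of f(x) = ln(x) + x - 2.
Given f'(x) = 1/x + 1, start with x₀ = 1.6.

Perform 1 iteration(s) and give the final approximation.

f(x) = ln(x) + x - 2
f'(x) = 1/x + 1
x₀ = 1.6

Newton-Raphson formula: x_{n+1} = x_n - f(x_n)/f'(x_n)

Iteration 1:
  f(1.600000) = 0.070004
  f'(1.600000) = 1.625000
  x_1 = 1.600000 - 0.070004/1.625000 = 1.556921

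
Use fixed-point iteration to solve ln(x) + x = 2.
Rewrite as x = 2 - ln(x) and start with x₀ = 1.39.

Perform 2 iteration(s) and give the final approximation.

Equation: ln(x) + x = 2
Fixed-point form: x = 2 - ln(x)
x₀ = 1.39

x_1 = g(1.390000) = 1.670696
x_2 = g(1.670696) = 1.486760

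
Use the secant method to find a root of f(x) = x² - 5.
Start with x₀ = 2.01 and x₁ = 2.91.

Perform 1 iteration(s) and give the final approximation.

f(x) = x² - 5
x₀ = 2.01, x₁ = 2.91

Secant formula: x_{n+1} = x_n - f(x_n)(x_n - x_{n-1})/(f(x_n) - f(x_{n-1}))

Iteration 1:
  f(2.010000) = -0.959900
  f(2.910000) = 3.468100
  x_2 = 2.910000 - 3.468100×(2.910000 - 2.010000)/(3.468100 - (-0.959900))
       = 2.205102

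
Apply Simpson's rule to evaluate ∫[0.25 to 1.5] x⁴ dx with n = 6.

f(x) = x⁴
a = 0.25, b = 1.5, n = 6
h = (b - a)/n = 0.208333

Simpson's rule: (h/3)[f(x₀) + 4f(x₁) + 2f(x₂) + ... + f(xₙ)]

x_0 = 0.2500, f(x_0) = 0.003906, coefficient = 1
x_1 = 0.4583, f(x_1) = 0.044129, coefficient = 4
x_2 = 0.6667, f(x_2) = 0.197531, coefficient = 2
x_3 = 0.8750, f(x_3) = 0.586182, coefficient = 4
x_4 = 1.0833, f(x_4) = 1.377363, coefficient = 2
x_5 = 1.2917, f(x_5) = 2.783568, coefficient = 4
x_6 = 1.5000, f(x_6) = 5.062500, coefficient = 1

I ≈ (0.208333/3) × 21.871709 = 1.518869
Exact value: 1.518555
Error: 0.000314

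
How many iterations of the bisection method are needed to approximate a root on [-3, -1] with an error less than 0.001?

We need (b-a)/2^n ≤ 0.001
(-1 - (-3))/2^n ≤ 0.001
2/2^n ≤ 0.001
2^n ≥ 2000
n ≥ log₂(2000) = 10.97
n ≥ 11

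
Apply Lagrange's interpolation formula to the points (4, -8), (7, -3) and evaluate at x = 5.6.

Lagrange interpolation formula:
P(x) = Σ yᵢ × Lᵢ(x)
where Lᵢ(x) = Π_{j≠i} (x - xⱼ)/(xᵢ - xⱼ)

L_0(5.6) = (5.6 - 7)/(4 - 7) = 0.466667
L_1(5.6) = (5.6 - 4)/(7 - 4) = 0.533333

P(5.6) = (-8)×L_0(5.6) + (-3)×L_1(5.6)
P(5.6) = -5.333333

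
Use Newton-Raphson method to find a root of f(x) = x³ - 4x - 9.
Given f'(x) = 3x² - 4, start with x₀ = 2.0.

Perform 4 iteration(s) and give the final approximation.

f(x) = x³ - 4x - 9
f'(x) = 3x² - 4
x₀ = 2.0

Newton-Raphson formula: x_{n+1} = x_n - f(x_n)/f'(x_n)

Iteration 1:
  f(2.000000) = -9.000000
  f'(2.000000) = 8.000000
  x_1 = 2.000000 - (-9.000000)/8.000000 = 3.125000
Iteration 2:
  f(3.125000) = 9.017578
  f'(3.125000) = 25.296875
  x_2 = 3.125000 - 9.017578/25.296875 = 2.768530
Iteration 3:
  f(2.768530) = 1.145993
  f'(2.768530) = 18.994274
  x_3 = 2.768530 - 1.145993/18.994274 = 2.708196
Iteration 4:
  f(2.708196) = 0.030014
  f'(2.708196) = 18.002983
  x_4 = 2.708196 - 0.030014/18.002983 = 2.706529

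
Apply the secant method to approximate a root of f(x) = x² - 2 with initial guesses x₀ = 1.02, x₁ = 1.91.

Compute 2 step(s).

f(x) = x² - 2
x₀ = 1.02, x₁ = 1.91

Secant formula: x_{n+1} = x_n - f(x_n)(x_n - x_{n-1})/(f(x_n) - f(x_{n-1}))

Iteration 1:
  f(1.020000) = -0.959600
  f(1.910000) = 1.648100
  x_2 = 1.910000 - 1.648100×(1.910000 - 1.020000)/(1.648100 - (-0.959600))
       = 1.347509
Iteration 2:
  f(1.910000) = 1.648100
  f(1.347509) = -0.184221
  x_3 = 1.347509 - (-0.184221)×(1.347509 - 1.910000)/(-0.184221 - 1.648100)
       = 1.404061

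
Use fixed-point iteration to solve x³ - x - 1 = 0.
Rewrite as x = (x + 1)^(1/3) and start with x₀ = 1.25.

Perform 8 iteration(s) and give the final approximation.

Equation: x³ - x - 1 = 0
Fixed-point form: x = (x + 1)^(1/3)
x₀ = 1.25

x_1 = g(1.250000) = 1.310371
x_2 = g(1.310371) = 1.321987
x_3 = g(1.321987) = 1.324199
x_4 = g(1.324199) = 1.324619
x_5 = g(1.324619) = 1.324699
x_6 = g(1.324699) = 1.324714
x_7 = g(1.324714) = 1.324717
x_8 = g(1.324717) = 1.324718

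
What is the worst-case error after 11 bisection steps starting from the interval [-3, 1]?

Bisection error bound: |error| ≤ (b-a)/2^n
|error| ≤ (1 - (-3))/2^11 = 4/2^11
|error| ≤ 0.0019531250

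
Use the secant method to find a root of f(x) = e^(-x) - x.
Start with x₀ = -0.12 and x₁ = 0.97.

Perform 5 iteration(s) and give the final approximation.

f(x) = e^(-x) - x
x₀ = -0.12, x₁ = 0.97

Secant formula: x_{n+1} = x_n - f(x_n)(x_n - x_{n-1})/(f(x_n) - f(x_{n-1}))

Iteration 1:
  f(-0.120000) = 1.247497
  f(0.970000) = -0.590917
  x_2 = 0.970000 - (-0.590917)×(0.970000 - (-0.120000))/(-0.590917 - 1.247497)
       = 0.619644
Iteration 2:
  f(0.970000) = -0.590917
  f(0.619644) = -0.081508
  x_3 = 0.619644 - (-0.081508)×(0.619644 - 0.970000)/(-0.081508 - (-0.590917))
       = 0.563585
Iteration 3:
  f(0.619644) = -0.081508
  f(0.563585) = 0.005580
  x_4 = 0.563585 - 0.005580×(0.563585 - 0.619644)/(0.005580 - (-0.081508))
       = 0.567177
Iteration 4:
  f(0.563585) = 0.005580
  f(0.567177) = -0.000053
  x_5 = 0.567177 - (-0.000053)×(0.567177 - 0.563585)/(-0.000053 - 0.005580)
       = 0.567143
Iteration 5:
  f(0.567177) = -0.000053
  f(0.567143) = 0.000000
  x_6 = 0.567143 - 0.000000×(0.567143 - 0.567177)/(0.000000 - (-0.000053))
       = 0.567143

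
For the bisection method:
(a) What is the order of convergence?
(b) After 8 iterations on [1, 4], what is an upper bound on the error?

(a) Bisection has linear (order 1) convergence; the error is halved each step.

(b) Error bound = (b-a)/2^n = (4 - 1)/2^{8}
    = 3/2^{8}

(a) 1 (linear); (b) error ≤ 1.17e-02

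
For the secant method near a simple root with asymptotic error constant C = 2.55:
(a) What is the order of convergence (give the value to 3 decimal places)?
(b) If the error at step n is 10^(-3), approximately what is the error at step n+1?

(a) Secant method has superlinear convergence with order φ = (1+√5)/2 ≈ 1.618.
    This means |e_{n+1}| ≈ C|e_n|^1.618.

(b) With |e_n| = 10^(-3) and C = 2.55:
    |e_{n+1}| ≈ 2.55 × (10^(-3))^1.618 = 2.55 × 10^(-4.85)

(a) ≈ 1.618 (golden ratio); (b) |e_{n+1}| ≈ 3.568e-05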